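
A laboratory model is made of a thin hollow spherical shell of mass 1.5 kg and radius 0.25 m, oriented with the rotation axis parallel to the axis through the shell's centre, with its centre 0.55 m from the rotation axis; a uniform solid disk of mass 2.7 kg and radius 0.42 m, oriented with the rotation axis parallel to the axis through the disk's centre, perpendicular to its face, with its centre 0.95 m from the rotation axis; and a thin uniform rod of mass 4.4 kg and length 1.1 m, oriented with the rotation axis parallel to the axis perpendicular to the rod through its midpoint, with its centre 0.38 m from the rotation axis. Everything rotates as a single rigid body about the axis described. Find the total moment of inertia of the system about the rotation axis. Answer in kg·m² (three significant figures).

4.27

Spherical shell: I_cm = (2/3)MR² = (2/3)(1.5)(0.25)² = 0.0625 kg·m²; centre at d = 0.55 m, so I = I_cm + Md² gives I = 0.0625 + (1.5)(0.55)² = 0.51625 kg·m².
Solid disk: I_cm = (1/2)MR² = (1/2)(2.7)(0.42)² = 0.23814 kg·m²; centre at d = 0.95 m, so I = I_cm + Md² gives I = 0.23814 + (2.7)(0.95)² = 2.6749 kg·m².
Thin rod: I_cm = (1/12)ML² = (1/12)(4.4)(1.1)² = 0.44367 kg·m²; centre at d = 0.38 m, so I = I_cm + Md² gives I = 0.44367 + (4.4)(0.38)² = 1.079 kg·m².
Total I = 0.51625 + 2.6749 + 1.079 = 4.2702 kg·m².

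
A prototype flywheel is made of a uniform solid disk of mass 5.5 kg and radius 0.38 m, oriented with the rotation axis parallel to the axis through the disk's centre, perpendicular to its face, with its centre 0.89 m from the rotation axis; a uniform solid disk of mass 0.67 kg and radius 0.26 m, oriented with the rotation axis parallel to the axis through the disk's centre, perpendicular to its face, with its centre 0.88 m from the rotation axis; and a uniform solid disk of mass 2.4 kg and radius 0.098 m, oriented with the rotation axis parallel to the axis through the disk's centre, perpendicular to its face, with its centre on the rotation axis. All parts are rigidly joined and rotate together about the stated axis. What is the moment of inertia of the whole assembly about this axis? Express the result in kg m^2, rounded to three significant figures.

Solid disk: I_cm = (1/2)MR² = (1/2)(5.5)(0.38)² = 0.3971 kg m^2; centre at d = 0.89 m, so the parallel axis theorem gives I = 0.3971 + (5.5)(0.89)² = 4.7537 kg m^2.
Solid disk: I_cm = (1/2)MR² = (1/2)(0.67)(0.26)² = 0.022646 kg m^2; centre at d = 0.88 m, so the parallel axis theorem gives I = 0.022646 + (0.67)(0.88)² = 0.54149 kg m^2.
Solid disk: I_cm = (1/2)MR² = (1/2)(2.4)(0.098)² = 0.011525 kg m^2; axis through the centre, so I = 0.011525 kg m^2.
Total I = 4.7537 + 0.54149 + 0.011525 = 5.3067 kg m^2.

5.31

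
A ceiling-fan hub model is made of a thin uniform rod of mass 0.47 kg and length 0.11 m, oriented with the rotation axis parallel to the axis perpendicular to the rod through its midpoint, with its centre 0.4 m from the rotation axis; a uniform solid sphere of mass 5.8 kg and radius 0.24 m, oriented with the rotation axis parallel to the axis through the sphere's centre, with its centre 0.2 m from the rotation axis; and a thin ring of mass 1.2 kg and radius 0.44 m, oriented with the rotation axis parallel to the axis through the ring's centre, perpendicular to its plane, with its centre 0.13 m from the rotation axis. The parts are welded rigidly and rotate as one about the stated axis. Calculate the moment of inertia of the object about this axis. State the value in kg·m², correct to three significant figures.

Thin rod: I_cm = (1/12)ML² = (1/12)(0.47)(0.11)² = 0.00047392 kg·m²; centre at d = 0.4 m, so I = I_cm + Md² gives I = 0.00047392 + (0.47)(0.4)² = 0.075674 kg·m².
Solid sphere: I_cm = (2/5)MR² = (2/5)(5.8)(0.24)² = 0.13363 kg·m²; centre at d = 0.2 m, so I = I_cm + Md² gives I = 0.13363 + (5.8)(0.2)² = 0.36563 kg·m².
Thin ring: I_cm = MR² = (1.2)(0.44)² = 0.23232 kg·m²; centre at d = 0.13 m, so I = I_cm + Md² gives I = 0.23232 + (1.2)(0.13)² = 0.2526 kg·m².
Total I = 0.075674 + 0.36563 + 0.2526 = 0.69391 kg·m².

0.694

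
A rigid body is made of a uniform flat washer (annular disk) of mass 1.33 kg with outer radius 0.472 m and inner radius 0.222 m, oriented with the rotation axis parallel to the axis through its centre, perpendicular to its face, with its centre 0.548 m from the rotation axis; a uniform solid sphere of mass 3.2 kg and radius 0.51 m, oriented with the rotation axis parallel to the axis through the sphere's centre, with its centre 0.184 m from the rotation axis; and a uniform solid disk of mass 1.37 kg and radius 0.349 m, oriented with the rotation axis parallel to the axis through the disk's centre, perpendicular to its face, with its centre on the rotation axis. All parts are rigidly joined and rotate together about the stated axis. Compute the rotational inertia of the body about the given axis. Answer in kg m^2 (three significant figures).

1.11

Annular disk: I_cm = (1/2)M(R²+r²) = (1/2)(1.33)[(0.472)² + (0.222)²] = 0.18093 kg m^2; centre at d = 0.548 m, so I = I_cm + Md² gives I = 0.18093 + (1.33)(0.548)² = 0.58033 kg m^2.
Solid sphere: I_cm = (2/5)MR² = (2/5)(3.2)(0.51)² = 0.33293 kg m^2; centre at d = 0.184 m, so I = I_cm + Md² gives I = 0.33293 + (3.2)(0.184)² = 0.44127 kg m^2.
Solid disk: I_cm = (1/2)MR² = (1/2)(1.37)(0.349)² = 0.083434 kg m^2; axis through the centre, so I = 0.083434 kg m^2.
Total I = 0.58033 + 0.44127 + 0.083434 = 1.105 kg m^2.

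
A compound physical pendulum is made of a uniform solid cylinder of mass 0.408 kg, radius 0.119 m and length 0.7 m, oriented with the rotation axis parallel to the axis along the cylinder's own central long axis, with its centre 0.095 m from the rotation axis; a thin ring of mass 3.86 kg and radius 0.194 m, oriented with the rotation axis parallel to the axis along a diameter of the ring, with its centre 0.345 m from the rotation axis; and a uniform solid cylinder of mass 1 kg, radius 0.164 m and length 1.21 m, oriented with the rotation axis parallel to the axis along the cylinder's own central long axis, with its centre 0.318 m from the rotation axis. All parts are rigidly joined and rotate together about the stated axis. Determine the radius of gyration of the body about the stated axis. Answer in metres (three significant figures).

0.352

Solid cylinder: I_cm = (1/2)MR² = (1/2)(0.408)(0.119)² = 0.0028888 kg·m²; centre at d = 0.095 m, so I = I_cm + Md² gives I = 0.0028888 + (0.408)(0.095)² = 0.006571 kg·m².
Thin ring: I_cm = (1/2)MR² = (1/2)(3.86)(0.194)² = 0.072637 kg·m²; centre at d = 0.345 m, so I = I_cm + Md² gives I = 0.072637 + (3.86)(0.345)² = 0.53207 kg·m².
Solid cylinder: I_cm = (1/2)MR² = (1/2)(1)(0.164)² = 0.013448 kg·m²; centre at d = 0.318 m, so I = I_cm + Md² gives I = 0.013448 + (1)(0.318)² = 0.11457 kg·m².
Total I = 0.65322 kg·m²; total mass M = 5.268 kg.
k = √(I/M) = √(0.65322/5.268) = 0.35213 m.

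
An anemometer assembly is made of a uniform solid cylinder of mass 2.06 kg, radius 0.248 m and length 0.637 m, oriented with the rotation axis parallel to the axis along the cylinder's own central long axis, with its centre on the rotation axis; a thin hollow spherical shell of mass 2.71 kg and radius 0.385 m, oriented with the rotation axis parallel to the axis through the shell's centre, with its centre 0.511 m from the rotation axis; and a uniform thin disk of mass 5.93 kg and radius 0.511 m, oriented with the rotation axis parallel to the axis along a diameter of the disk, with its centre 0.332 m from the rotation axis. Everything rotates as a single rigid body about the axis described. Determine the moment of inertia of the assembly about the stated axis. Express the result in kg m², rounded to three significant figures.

Solid cylinder: I_cm = (1/2)MR² = (1/2)(2.06)(0.248)² = 0.063349 kg m²; axis through the centre, so I = 0.063349 kg m².
Spherical shell: I_cm = (2/3)MR² = (2/3)(2.71)(0.385)² = 0.26779 kg m²; centre at d = 0.511 m, so I = I_cm + Md² gives I = 0.26779 + (2.71)(0.511)² = 0.97543 kg m².
Thin disk: I_cm = (1/4)MR² = (1/4)(5.93)(0.511)² = 0.38711 kg m²; centre at d = 0.332 m, so I = I_cm + Md² gives I = 0.38711 + (5.93)(0.332)² = 1.0407 kg m².
Total I = 0.063349 + 0.97543 + 1.0407 = 2.0795 kg m².

2.08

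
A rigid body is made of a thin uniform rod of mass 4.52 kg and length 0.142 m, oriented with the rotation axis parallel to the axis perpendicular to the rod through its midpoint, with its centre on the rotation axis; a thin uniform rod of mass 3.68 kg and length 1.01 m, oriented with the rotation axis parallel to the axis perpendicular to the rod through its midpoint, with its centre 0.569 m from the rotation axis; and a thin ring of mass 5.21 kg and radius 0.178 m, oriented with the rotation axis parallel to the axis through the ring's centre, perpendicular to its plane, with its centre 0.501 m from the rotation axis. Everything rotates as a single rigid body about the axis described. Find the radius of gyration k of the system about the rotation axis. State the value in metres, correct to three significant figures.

0.472

Thin rod: I_cm = (1/12)ML² = (1/12)(4.52)(0.142)² = 0.0075951 kg·m²; axis through the centre, so I = 0.0075951 kg·m².
Thin rod: I_cm = (1/12)ML² = (1/12)(3.68)(1.01)² = 0.31283 kg·m²; centre at d = 0.569 m, so the parallel axis theorem gives I = 0.31283 + (3.68)(0.569)² = 1.5043 kg·m².
Thin ring: I_cm = MR² = (5.21)(0.178)² = 0.16507 kg·m²; centre at d = 0.501 m, so the parallel axis theorem gives I = 0.16507 + (5.21)(0.501)² = 1.4728 kg·m².
Total I = 2.9847 kg·m²; total mass M = 13.41 kg.
k = √(I/M) = √(2.9847/13.41) = 0.47177 m.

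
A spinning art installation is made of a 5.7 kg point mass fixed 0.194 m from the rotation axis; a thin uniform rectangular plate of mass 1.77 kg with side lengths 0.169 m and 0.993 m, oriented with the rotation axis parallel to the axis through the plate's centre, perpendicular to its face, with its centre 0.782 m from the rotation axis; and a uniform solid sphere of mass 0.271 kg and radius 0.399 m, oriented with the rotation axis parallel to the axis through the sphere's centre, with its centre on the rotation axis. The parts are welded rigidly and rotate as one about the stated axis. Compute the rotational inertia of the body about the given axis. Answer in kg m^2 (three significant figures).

1.46

Point mass: I_cm = 0; centre at d = 0.194 m, so I = I_cm + Md² gives I = 0 + (5.7)(0.194)² = 0.21453 kg m^2.
Rectangular plate: I_cm = (1/12)M(a²+b²) = (1/12)(1.77)[(0.169)² + (0.993)²] = 0.14965 kg m^2; centre at d = 0.782 m, so I = I_cm + Md² gives I = 0.14965 + (1.77)(0.782)² = 1.2321 kg m^2.
Solid sphere: I_cm = (2/5)MR² = (2/5)(0.271)(0.399)² = 0.017257 kg m^2; axis through the centre, so I = 0.017257 kg m^2.
Total I = 0.21453 + 1.2321 + 0.017257 = 1.4638 kg m^2.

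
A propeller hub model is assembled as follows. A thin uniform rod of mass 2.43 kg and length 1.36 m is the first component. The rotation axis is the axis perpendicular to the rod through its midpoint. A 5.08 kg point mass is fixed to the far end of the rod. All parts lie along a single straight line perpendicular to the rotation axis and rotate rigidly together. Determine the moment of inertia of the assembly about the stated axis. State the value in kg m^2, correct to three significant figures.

2.72

Thin rod: I_cm = (1/12)ML² = (1/12)(2.43)(1.36)² = 0.37454 kg m^2; axis through the centre, so I = 0.37454 kg m^2.
Point mass: I_cm = 0; centre at d = 0.68 m, so the parallel axis theorem gives I = 0 + (5.08)(0.68)² = 2.349 kg m^2.
Total I = 0.37454 + 2.349 = 2.7235 kg m^2.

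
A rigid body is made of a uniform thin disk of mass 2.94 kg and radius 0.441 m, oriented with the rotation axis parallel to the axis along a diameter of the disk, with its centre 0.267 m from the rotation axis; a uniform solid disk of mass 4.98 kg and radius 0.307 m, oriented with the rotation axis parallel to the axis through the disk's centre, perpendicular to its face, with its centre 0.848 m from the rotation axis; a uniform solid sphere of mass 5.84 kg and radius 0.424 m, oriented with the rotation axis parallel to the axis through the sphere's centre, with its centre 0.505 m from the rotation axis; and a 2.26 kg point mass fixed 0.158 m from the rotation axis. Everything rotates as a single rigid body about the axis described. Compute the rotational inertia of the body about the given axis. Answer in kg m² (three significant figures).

Thin disk: I_cm = (1/4)MR² = (1/4)(2.94)(0.441)² = 0.14294 kg m²; centre at d = 0.267 m, so I = I_cm + Md² gives I = 0.14294 + (2.94)(0.267)² = 0.35253 kg m².
Solid disk: I_cm = (1/2)MR² = (1/2)(4.98)(0.307)² = 0.23468 kg m²; centre at d = 0.848 m, so I = I_cm + Md² gives I = 0.23468 + (4.98)(0.848)² = 3.8158 kg m².
Solid sphere: I_cm = (2/5)MR² = (2/5)(5.84)(0.424)² = 0.41996 kg m²; centre at d = 0.505 m, so I = I_cm + Md² gives I = 0.41996 + (5.84)(0.505)² = 1.9093 kg m².
Point mass: I_cm = 0; centre at d = 0.158 m, so I = I_cm + Md² gives I = 0 + (2.26)(0.158)² = 0.056419 kg m².
Total I = 0.35253 + 3.8158 + 1.9093 + 0.056419 = 6.1341 kg m².

6.13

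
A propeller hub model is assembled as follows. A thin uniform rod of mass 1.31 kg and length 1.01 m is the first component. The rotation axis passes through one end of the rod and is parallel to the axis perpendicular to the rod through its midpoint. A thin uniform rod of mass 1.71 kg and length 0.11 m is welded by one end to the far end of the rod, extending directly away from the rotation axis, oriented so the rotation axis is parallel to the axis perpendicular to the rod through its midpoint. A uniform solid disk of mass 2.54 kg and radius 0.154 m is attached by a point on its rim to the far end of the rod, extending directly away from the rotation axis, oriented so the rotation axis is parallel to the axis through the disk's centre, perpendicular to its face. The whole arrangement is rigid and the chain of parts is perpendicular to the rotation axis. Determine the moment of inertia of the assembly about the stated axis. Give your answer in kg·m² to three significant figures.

6.54

Thin rod: I_cm = (1/12)ML² = (1/12)(1.31)(1.01)² = 0.11136 kg·m²; centre at d = 0.505 m, so I = I_cm + Md² gives I = 0.11136 + (1.31)(0.505)² = 0.44544 kg·m².
Thin rod: I_cm = (1/12)ML² = (1/12)(1.71)(0.11)² = 0.0017242 kg·m²; centre at d = 0.505 + 0.505 + 0.055 = 1.065 m, so I = I_cm + Md² gives I = 0.0017242 + (1.71)(1.065)² = 1.9412 kg·m².
Solid disk: I_cm = (1/2)MR² = (1/2)(2.54)(0.154)² = 0.030119 kg·m²; centre at d = 0.505 + 0.505 + 0.055 + 0.055 + 0.154 = 1.274 m, so I = I_cm + Md² gives I = 0.030119 + (2.54)(1.274)² = 4.1527 kg·m².
Total I = 0.44544 + 1.9412 + 4.1527 = 6.5394 kg·m².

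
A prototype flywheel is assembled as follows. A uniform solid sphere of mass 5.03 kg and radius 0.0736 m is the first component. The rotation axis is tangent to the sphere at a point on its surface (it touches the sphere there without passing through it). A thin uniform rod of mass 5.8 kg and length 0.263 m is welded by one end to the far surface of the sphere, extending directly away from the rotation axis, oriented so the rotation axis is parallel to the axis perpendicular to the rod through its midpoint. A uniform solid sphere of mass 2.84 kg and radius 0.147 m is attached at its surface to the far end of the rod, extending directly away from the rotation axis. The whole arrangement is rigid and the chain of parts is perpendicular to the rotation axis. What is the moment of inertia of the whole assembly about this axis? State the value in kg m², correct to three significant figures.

Solid sphere: I_cm = (2/5)MR² = (2/5)(5.03)(0.0736)² = 0.010899 kg m²; centre at d = 0.0736 m, so the parallel axis theorem gives I = 0.010899 + (5.03)(0.0736)² = 0.038146 kg m².
Thin rod: I_cm = (1/12)ML² = (1/12)(5.8)(0.263)² = 0.033432 kg m²; centre at d = 0.0736 + 0.0736 + 0.1315 = 0.2787 m, so the parallel axis theorem gives I = 0.033432 + (5.8)(0.2787)² = 0.48394 kg m².
Solid sphere: I_cm = (2/5)MR² = (2/5)(2.84)(0.147)² = 0.024548 kg m²; centre at d = 0.0736 + 0.0736 + 0.1315 + 0.1315 + 0.147 = 0.5572 m, so the parallel axis theorem gives I = 0.024548 + (2.84)(0.5572)² = 0.90629 kg m².
Total I = 0.038146 + 0.48394 + 0.90629 = 1.4284 kg m².

1.43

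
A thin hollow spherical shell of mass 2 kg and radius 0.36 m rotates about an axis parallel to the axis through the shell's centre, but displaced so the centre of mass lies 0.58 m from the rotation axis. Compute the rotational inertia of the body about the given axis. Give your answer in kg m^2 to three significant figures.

I_cm = (2/3)MR² = (2/3)(2)(0.36)² = 0.1728 kg m^2; centre at d = 0.58 m, so the parallel axis theorem gives I = 0.1728 + (2)(0.58)² = 0.8456 kg m^2.

0.846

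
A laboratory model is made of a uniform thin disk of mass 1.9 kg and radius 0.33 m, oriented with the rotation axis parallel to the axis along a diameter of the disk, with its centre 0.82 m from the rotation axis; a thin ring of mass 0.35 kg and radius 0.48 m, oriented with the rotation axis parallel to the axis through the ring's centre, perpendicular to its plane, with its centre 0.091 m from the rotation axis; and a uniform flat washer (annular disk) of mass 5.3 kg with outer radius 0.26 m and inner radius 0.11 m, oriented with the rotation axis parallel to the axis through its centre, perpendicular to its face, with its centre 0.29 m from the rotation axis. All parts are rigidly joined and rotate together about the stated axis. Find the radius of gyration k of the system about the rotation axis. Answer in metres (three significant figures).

Thin disk: I_cm = (1/4)MR² = (1/4)(1.9)(0.33)² = 0.051728 kg·m²; centre at d = 0.82 m, so the parallel axis theorem gives I = 0.051728 + (1.9)(0.82)² = 1.3293 kg·m².
Thin ring: I_cm = MR² = (0.35)(0.48)² = 0.08064 kg·m²; centre at d = 0.091 m, so the parallel axis theorem gives I = 0.08064 + (0.35)(0.091)² = 0.083538 kg·m².
Annular disk: I_cm = (1/2)M(R²+r²) = (1/2)(5.3)[(0.26)² + (0.11)²] = 0.21121 kg·m²; centre at d = 0.29 m, so the parallel axis theorem gives I = 0.21121 + (5.3)(0.29)² = 0.65693 kg·m².
Total I = 2.0698 kg·m²; total mass M = 7.55 kg.
k = √(I/M) = √(2.0698/7.55) = 0.52358 m.

0.524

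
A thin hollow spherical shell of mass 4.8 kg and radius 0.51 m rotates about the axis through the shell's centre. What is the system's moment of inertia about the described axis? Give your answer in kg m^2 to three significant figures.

I_cm = (2/3)MR² = (2/3)(4.8)(0.51)² = 0.83232 kg m^2; axis through the centre, so I = 0.83232 kg m^2.

0.832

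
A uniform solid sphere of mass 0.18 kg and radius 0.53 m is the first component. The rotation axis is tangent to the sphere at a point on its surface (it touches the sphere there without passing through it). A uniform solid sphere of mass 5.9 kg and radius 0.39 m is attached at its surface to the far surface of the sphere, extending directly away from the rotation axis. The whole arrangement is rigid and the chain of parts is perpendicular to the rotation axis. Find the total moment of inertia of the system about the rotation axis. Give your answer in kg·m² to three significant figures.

Solid sphere: I_cm = (2/5)MR² = (2/5)(0.18)(0.53)² = 0.020225 kg·m²; centre at d = 0.53 m, so the parallel axis theorem gives I = 0.020225 + (0.18)(0.53)² = 0.070787 kg·m².
Solid sphere: I_cm = (2/5)MR² = (2/5)(5.9)(0.39)² = 0.35896 kg·m²; centre at d = 0.53 + 0.53 + 0.39 = 1.45 m, so the parallel axis theorem gives I = 0.35896 + (5.9)(1.45)² = 12.764 kg·m².
Total I = 0.070787 + 12.764 = 12.834 kg·m².

12.8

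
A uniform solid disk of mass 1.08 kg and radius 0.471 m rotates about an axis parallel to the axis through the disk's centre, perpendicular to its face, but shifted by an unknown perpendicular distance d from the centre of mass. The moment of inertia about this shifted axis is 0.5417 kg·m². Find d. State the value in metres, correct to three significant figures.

About the centre-of-mass axis, I_cm = (1/2)MR² = (1/2)(1.08)(0.471)² = 0.11979 kg·m².
Parallel axis theorem: I = I_cm + Md², so Md² = 0.5417 − 0.11979 = 0.42191 kg·m².
d = √(0.42191 / 1.08) = 0.62502 m.

0.625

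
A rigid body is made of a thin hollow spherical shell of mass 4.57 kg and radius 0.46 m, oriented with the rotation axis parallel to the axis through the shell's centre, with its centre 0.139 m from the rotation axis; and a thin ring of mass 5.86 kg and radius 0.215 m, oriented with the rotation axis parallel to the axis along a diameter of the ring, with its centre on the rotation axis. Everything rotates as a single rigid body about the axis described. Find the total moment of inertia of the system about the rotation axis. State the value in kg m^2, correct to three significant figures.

Spherical shell: I_cm = (2/3)MR² = (2/3)(4.57)(0.46)² = 0.64467 kg m^2; centre at d = 0.139 m, so I = I_cm + Md² gives I = 0.64467 + (4.57)(0.139)² = 0.73297 kg m^2.
Thin ring: I_cm = (1/2)MR² = (1/2)(5.86)(0.215)² = 0.13544 kg m^2; axis through the centre, so I = 0.13544 kg m^2.
Total I = 0.73297 + 0.13544 = 0.86841 kg m^2.

0.868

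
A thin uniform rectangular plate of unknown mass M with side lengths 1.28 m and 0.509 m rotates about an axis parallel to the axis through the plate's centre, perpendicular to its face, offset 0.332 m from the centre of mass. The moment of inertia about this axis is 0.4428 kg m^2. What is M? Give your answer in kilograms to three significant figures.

I = I_cm + Md² = (1/12)M(a²+b²) + Md² = M·[0.0833333·[(1.28)² + (0.509)²] + (0.332)²] = M·0.26835.
So M = 0.4428 / 0.26835 = 1.6501 kg.

1.65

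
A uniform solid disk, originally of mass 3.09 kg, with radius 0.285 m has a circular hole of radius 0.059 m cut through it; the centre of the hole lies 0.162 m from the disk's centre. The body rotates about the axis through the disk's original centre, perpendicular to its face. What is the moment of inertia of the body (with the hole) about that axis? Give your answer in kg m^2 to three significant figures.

Unpierced body about its centre: I₀ = (1/2)MR² = (1/2)(3.09)(0.285)² = 0.12549 kg m^2.
The removed disk has mass m = M·(r/R)² = (3.09)(0.059/0.285)² = 0.13243 kg (same uniform areal density).
Its moment of inertia about the rotation axis (parallel-axis theorem): I_hole = (1/2)mr² + md² = (1/2)(0.13243)(0.059)² + (0.13243)(0.162)² = 0.0037059 kg m^2.
Treating the hole as negative mass, I = I₀ − I_hole = 0.12549 − 0.0037059 = 0.12179 kg m^2.

0.122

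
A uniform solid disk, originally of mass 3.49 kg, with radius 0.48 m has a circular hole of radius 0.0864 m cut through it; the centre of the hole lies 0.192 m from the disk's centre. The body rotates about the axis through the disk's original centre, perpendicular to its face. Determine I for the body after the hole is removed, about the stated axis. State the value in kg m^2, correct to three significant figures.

0.397

Unpierced body about its centre: I₀ = (1/2)MR² = (1/2)(3.49)(0.48)² = 0.40205 kg m^2.
The removed disk has mass m = M·(r/R)² = (3.49)(0.0864/0.48)² = 0.11308 kg (same uniform areal density).
Its moment of inertia about the rotation axis (parallel-axis theorem): I_hole = (1/2)mr² + md² = (1/2)(0.11308)(0.0864)² + (0.11308)(0.192)² = 0.0045905 kg m^2.
Treating the hole as negative mass, I = I₀ − I_hole = 0.40205 − 0.0045905 = 0.39746 kg m^2.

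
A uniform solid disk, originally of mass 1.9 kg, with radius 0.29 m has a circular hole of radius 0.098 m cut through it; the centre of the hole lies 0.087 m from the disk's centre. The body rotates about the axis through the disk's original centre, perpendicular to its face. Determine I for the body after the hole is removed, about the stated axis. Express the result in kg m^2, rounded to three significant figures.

0.0772

Unpierced body about its centre: I₀ = (1/2)MR² = (1/2)(1.9)(0.29)² = 0.079895 kg m^2.
The removed disk has mass m = M·(r/R)² = (1.9)(0.098/0.29)² = 0.21698 kg (same uniform areal density).
Its moment of inertia about the rotation axis (parallel-axis theorem): I_hole = (1/2)mr² + md² = (1/2)(0.21698)(0.098)² + (0.21698)(0.087)² = 0.0026842 kg m^2.
Treating the hole as negative mass, I = I₀ − I_hole = 0.079895 − 0.0026842 = 0.077211 kg m^2.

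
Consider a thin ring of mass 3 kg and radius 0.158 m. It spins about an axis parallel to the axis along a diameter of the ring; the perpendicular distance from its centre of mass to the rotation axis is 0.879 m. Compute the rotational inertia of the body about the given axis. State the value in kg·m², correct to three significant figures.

I_cm = (1/2)MR² = (1/2)(3)(0.158)² = 0.037446 kg·m²; centre at d = 0.879 m, so the parallel axis theorem gives I = 0.037446 + (3)(0.879)² = 2.3554 kg·m².

2.36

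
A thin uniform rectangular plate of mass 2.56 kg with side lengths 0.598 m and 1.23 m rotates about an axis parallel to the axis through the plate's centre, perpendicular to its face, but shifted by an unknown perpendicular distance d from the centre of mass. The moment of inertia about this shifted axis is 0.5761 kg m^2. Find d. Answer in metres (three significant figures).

About the centre-of-mass axis, I_cm = (1/12)M(a²+b²) = (1/12)(2.56)[(0.598)² + (1.23)²] = 0.39904 kg m^2.
Parallel axis theorem: I = I_cm + Md², so Md² = 0.5761 − 0.39904 = 0.17706 kg m^2.
d = √(0.17706 / 2.56) = 0.26299 m.

0.263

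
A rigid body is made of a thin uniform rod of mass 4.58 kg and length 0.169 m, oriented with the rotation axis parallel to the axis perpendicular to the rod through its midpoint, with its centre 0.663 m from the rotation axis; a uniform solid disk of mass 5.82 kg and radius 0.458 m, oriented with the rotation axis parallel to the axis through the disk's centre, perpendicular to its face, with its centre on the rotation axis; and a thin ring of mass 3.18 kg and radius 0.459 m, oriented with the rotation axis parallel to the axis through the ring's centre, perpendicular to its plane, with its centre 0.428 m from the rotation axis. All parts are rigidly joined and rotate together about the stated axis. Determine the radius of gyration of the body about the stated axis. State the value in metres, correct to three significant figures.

Thin rod: I_cm = (1/12)ML² = (1/12)(4.58)(0.169)² = 0.010901 kg·m²; centre at d = 0.663 m, so I = I_cm + Md² gives I = 0.010901 + (4.58)(0.663)² = 2.0241 kg·m².
Solid disk: I_cm = (1/2)MR² = (1/2)(5.82)(0.458)² = 0.61041 kg·m²; axis through the centre, so I = 0.61041 kg·m².
Thin ring: I_cm = MR² = (3.18)(0.459)² = 0.66997 kg·m²; centre at d = 0.428 m, so I = I_cm + Md² gives I = 0.66997 + (3.18)(0.428)² = 1.2525 kg·m².
Total I = 3.887 kg·m²; total mass M = 13.58 kg.
k = √(I/M) = √(3.887/13.58) = 0.53501 m.

0.535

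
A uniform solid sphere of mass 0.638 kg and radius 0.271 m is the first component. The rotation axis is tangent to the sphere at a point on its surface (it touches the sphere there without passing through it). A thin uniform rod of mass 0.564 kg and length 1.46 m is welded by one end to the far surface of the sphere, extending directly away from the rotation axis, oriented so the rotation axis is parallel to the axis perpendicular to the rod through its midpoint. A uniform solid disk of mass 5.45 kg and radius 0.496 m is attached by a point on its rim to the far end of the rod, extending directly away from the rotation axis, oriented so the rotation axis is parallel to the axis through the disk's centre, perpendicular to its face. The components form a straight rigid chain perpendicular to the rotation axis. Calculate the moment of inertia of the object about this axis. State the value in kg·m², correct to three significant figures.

35.8

Solid sphere: I_cm = (2/5)MR² = (2/5)(0.638)(0.271)² = 0.018742 kg·m²; centre at d = 0.271 m, so I = I_cm + Md² gives I = 0.018742 + (0.638)(0.271)² = 0.065598 kg·m².
Thin rod: I_cm = (1/12)ML² = (1/12)(0.564)(1.46)² = 0.10019 kg·m²; centre at d = 0.271 + 0.271 + 0.73 = 1.272 m, so I = I_cm + Md² gives I = 0.10019 + (0.564)(1.272)² = 1.0127 kg·m².
Solid disk: I_cm = (1/2)MR² = (1/2)(5.45)(0.496)² = 0.67039 kg·m²; centre at d = 0.271 + 0.271 + 0.73 + 0.73 + 0.496 = 2.498 m, so I = I_cm + Md² gives I = 0.67039 + (5.45)(2.498)² = 34.678 kg·m².
Total I = 0.065598 + 1.0127 + 34.678 = 35.757 kg·m².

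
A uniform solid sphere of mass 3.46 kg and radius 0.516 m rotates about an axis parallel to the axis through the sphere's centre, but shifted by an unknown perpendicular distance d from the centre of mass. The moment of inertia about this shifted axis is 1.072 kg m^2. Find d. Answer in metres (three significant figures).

0.451

About the centre-of-mass axis, I_cm = (2/5)MR² = (2/5)(3.46)(0.516)² = 0.3685 kg m^2.
Parallel axis theorem: I = I_cm + Md², so Md² = 1.072 − 0.3685 = 0.7035 kg m^2.
d = √(0.7035 / 3.46) = 0.45091 m.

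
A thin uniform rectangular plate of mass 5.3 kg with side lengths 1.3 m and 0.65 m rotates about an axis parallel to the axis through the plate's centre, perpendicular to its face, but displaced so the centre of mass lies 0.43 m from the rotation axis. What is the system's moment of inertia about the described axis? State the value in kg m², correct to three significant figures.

I_cm = (1/12)M(a²+b²) = (1/12)(5.3)[(1.3)² + (0.65)²] = 0.93302 kg m²; centre at d = 0.43 m, so I = I_cm + Md² gives I = 0.93302 + (5.3)(0.43)² = 1.913 kg m².

1.91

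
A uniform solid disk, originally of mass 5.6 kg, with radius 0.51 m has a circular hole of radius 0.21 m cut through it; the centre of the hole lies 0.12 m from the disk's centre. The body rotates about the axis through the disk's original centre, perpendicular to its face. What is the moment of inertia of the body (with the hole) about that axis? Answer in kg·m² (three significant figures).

Unpierced body about its centre: I₀ = (1/2)MR² = (1/2)(5.6)(0.51)² = 0.72828 kg·m².
The removed disk has mass m = M·(r/R)² = (5.6)(0.21/0.51)² = 0.94948 kg (same uniform areal density).
Its moment of inertia about the rotation axis (parallel-axis theorem): I_hole = (1/2)mr² + md² = (1/2)(0.94948)(0.21)² + (0.94948)(0.12)² = 0.034609 kg·m².
Treating the hole as negative mass, I = I₀ − I_hole = 0.72828 − 0.034609 = 0.69367 kg·m².

0.694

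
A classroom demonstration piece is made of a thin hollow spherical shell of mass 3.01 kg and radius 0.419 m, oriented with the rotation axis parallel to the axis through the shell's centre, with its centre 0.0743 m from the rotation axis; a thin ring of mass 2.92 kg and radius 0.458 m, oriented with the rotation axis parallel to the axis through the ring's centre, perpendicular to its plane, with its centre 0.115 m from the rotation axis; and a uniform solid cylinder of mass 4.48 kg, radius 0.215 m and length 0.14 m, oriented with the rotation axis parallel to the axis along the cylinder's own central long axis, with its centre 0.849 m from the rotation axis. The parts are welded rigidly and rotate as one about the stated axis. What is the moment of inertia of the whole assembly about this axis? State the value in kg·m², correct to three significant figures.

4.35

Spherical shell: I_cm = (2/3)MR² = (2/3)(3.01)(0.419)² = 0.35229 kg·m²; centre at d = 0.0743 m, so I = I_cm + Md² gives I = 0.35229 + (3.01)(0.0743)² = 0.36891 kg·m².
Thin ring: I_cm = MR² = (2.92)(0.458)² = 0.61251 kg·m²; centre at d = 0.115 m, so I = I_cm + Md² gives I = 0.61251 + (2.92)(0.115)² = 0.65113 kg·m².
Solid cylinder: I_cm = (1/2)MR² = (1/2)(4.48)(0.215)² = 0.10354 kg·m²; centre at d = 0.849 m, so I = I_cm + Md² gives I = 0.10354 + (4.48)(0.849)² = 3.3327 kg·m².
Total I = 0.36891 + 0.65113 + 3.3327 = 4.3528 kg·m².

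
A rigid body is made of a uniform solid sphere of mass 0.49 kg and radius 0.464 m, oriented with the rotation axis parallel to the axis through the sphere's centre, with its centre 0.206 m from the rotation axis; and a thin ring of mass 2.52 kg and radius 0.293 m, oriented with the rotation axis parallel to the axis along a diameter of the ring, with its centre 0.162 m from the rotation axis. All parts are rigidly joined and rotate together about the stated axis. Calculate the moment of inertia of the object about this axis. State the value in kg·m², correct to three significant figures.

0.237

Solid sphere: I_cm = (2/5)MR² = (2/5)(0.49)(0.464)² = 0.042198 kg·m²; centre at d = 0.206 m, so I = I_cm + Md² gives I = 0.042198 + (0.49)(0.206)² = 0.062992 kg·m².
Thin ring: I_cm = (1/2)MR² = (1/2)(2.52)(0.293)² = 0.10817 kg·m²; centre at d = 0.162 m, so I = I_cm + Md² gives I = 0.10817 + (2.52)(0.162)² = 0.1743 kg·m².
Total I = 0.062992 + 0.1743 = 0.2373 kg·m².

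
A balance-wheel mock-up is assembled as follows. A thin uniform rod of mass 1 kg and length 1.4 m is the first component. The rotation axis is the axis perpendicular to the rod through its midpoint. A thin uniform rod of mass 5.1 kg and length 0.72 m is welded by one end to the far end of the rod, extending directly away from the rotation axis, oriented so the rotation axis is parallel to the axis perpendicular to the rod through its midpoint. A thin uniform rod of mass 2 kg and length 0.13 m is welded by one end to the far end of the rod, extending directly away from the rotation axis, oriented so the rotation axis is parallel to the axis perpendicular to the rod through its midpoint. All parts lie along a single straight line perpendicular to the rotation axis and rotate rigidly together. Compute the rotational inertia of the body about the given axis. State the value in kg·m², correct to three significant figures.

10.5

Thin rod: I_cm = (1/12)ML² = (1/12)(1)(1.4)² = 0.16333 kg·m²; axis through the centre, so I = 0.16333 kg·m².
Thin rod: I_cm = (1/12)ML² = (1/12)(5.1)(0.72)² = 0.22032 kg·m²; centre at d = 0.7 + 0.36 = 1.06 m, so I = I_cm + Md² gives I = 0.22032 + (5.1)(1.06)² = 5.9507 kg·m².
Thin rod: I_cm = (1/12)ML² = (1/12)(2)(0.13)² = 0.0028167 kg·m²; centre at d = 0.7 + 0.36 + 0.36 + 0.065 = 1.485 m, so I = I_cm + Md² gives I = 0.0028167 + (2)(1.485)² = 4.4133 kg·m².
Total I = 0.16333 + 5.9507 + 4.4133 = 10.527 kg·m².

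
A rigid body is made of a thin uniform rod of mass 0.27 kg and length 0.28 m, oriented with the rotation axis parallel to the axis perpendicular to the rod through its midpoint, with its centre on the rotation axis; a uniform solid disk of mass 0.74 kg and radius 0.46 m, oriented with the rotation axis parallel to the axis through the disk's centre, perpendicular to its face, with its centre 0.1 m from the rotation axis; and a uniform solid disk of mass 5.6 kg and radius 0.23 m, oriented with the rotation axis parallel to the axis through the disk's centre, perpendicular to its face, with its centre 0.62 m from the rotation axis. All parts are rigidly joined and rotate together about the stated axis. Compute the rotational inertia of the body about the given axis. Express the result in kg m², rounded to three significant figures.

Thin rod: I_cm = (1/12)ML² = (1/12)(0.27)(0.28)² = 0.001764 kg m²; axis through the centre, so I = 0.001764 kg m².
Solid disk: I_cm = (1/2)MR² = (1/2)(0.74)(0.46)² = 0.078292 kg m²; centre at d = 0.1 m, so I = I_cm + Md² gives I = 0.078292 + (0.74)(0.1)² = 0.085692 kg m².
Solid disk: I_cm = (1/2)MR² = (1/2)(5.6)(0.23)² = 0.14812 kg m²; centre at d = 0.62 m, so I = I_cm + Md² gives I = 0.14812 + (5.6)(0.62)² = 2.3008 kg m².
Total I = 0.001764 + 0.085692 + 2.3008 = 2.3882 kg m².

2.39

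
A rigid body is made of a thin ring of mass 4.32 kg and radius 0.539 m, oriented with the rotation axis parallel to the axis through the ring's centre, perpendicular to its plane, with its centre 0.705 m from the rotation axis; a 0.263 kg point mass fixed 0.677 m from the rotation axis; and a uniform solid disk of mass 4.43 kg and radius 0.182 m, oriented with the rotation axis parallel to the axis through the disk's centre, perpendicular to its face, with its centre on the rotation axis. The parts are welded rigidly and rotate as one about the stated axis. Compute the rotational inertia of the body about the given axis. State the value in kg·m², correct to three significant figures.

3.60

Thin ring: I_cm = MR² = (4.32)(0.539)² = 1.2551 kg·m²; centre at d = 0.705 m, so the parallel axis theorem gives I = 1.2551 + (4.32)(0.705)² = 3.4022 kg·m².
Point mass: I_cm = 0; centre at d = 0.677 m, so the parallel axis theorem gives I = 0 + (0.263)(0.677)² = 0.12054 kg·m².
Solid disk: I_cm = (1/2)MR² = (1/2)(4.43)(0.182)² = 0.07337 kg·m²; axis through the centre, so I = 0.07337 kg·m².
Total I = 3.4022 + 0.12054 + 0.07337 = 3.5961 kg·m².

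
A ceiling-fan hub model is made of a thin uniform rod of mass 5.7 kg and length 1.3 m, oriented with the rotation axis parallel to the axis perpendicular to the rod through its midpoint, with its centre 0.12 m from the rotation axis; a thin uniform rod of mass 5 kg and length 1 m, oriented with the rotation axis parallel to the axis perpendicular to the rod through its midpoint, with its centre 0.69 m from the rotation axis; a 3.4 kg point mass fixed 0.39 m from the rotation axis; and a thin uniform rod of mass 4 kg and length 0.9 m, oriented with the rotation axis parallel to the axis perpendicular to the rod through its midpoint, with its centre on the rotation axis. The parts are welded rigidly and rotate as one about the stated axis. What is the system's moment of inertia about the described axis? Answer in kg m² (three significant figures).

4.47

Thin rod: I_cm = (1/12)ML² = (1/12)(5.7)(1.3)² = 0.80275 kg m²; centre at d = 0.12 m, so I = I_cm + Md² gives I = 0.80275 + (5.7)(0.12)² = 0.88483 kg m².
Thin rod: I_cm = (1/12)ML² = (1/12)(5)(1)² = 0.41667 kg m²; centre at d = 0.69 m, so I = I_cm + Md² gives I = 0.41667 + (5)(0.69)² = 2.7972 kg m².
Point mass: I_cm = 0; centre at d = 0.39 m, so I = I_cm + Md² gives I = 0 + (3.4)(0.39)² = 0.51714 kg m².
Thin rod: I_cm = (1/12)ML² = (1/12)(4)(0.9)² = 0.27 kg m²; axis through the centre, so I = 0.27 kg m².
Total I = 0.88483 + 2.7972 + 0.51714 + 0.27 = 4.4691 kg m².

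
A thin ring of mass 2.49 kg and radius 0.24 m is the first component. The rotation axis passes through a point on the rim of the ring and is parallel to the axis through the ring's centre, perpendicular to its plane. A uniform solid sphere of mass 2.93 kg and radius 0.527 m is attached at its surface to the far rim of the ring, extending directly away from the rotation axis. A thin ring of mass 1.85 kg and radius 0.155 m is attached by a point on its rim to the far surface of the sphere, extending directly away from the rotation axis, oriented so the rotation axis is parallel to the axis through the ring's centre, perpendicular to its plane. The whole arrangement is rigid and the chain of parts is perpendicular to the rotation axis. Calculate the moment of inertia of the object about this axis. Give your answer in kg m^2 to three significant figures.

8.91

Thin ring: I_cm = MR² = (2.49)(0.24)² = 0.14342 kg m^2; centre at d = 0.24 m, so the parallel axis theorem gives I = 0.14342 + (2.49)(0.24)² = 0.28685 kg m^2.
Solid sphere: I_cm = (2/5)MR² = (2/5)(2.93)(0.527)² = 0.3255 kg m^2; centre at d = 0.24 + 0.24 + 0.527 = 1.007 m, so the parallel axis theorem gives I = 0.3255 + (2.93)(1.007)² = 3.2967 kg m^2.
Thin ring: I_cm = MR² = (1.85)(0.155)² = 0.044446 kg m^2; centre at d = 0.24 + 0.24 + 0.527 + 0.527 + 0.155 = 1.689 m, so the parallel axis theorem gives I = 0.044446 + (1.85)(1.689)² = 5.322 kg m^2.
Total I = 0.28685 + 3.2967 + 5.322 = 8.9055 kg m^2.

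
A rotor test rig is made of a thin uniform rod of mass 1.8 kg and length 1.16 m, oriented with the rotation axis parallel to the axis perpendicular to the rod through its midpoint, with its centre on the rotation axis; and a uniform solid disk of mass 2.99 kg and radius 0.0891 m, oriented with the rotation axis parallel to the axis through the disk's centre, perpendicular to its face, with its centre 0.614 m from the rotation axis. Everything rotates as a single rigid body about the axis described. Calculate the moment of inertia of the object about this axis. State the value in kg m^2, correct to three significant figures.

Thin rod: I_cm = (1/12)ML² = (1/12)(1.8)(1.16)² = 0.20184 kg m^2; axis through the centre, so I = 0.20184 kg m^2.
Solid disk: I_cm = (1/2)MR² = (1/2)(2.99)(0.0891)² = 0.011869 kg m^2; centre at d = 0.614 m, so the parallel axis theorem gives I = 0.011869 + (2.99)(0.614)² = 1.1391 kg m^2.
Total I = 0.20184 + 1.1391 = 1.3409 kg m^2.

1.34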